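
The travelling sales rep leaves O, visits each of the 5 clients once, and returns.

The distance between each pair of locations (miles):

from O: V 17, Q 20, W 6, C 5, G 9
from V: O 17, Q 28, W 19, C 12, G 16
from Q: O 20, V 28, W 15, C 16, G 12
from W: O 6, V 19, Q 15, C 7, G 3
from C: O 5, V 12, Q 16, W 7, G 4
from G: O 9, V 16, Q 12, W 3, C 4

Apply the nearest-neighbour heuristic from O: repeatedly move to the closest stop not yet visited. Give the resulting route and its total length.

Total distance 72 miles via the nearest-neighbour route O → C → G → W → Q → V → O.

At O the remaining stops are C 5, W 6, G 9, V 17, Q 20; go to C.
At C the remaining stops are G 4, W 7, V 12, Q 16; go to G.
At G the remaining stops are W 3, Q 12, V 16; go to W.
At W the remaining stops are Q 15, V 19; go to Q.
At Q the remaining stops are V 28; go to V.
Return V→O: 17.
Total = 5 + 4 + 3 + 15 + 28 + 17 = 72.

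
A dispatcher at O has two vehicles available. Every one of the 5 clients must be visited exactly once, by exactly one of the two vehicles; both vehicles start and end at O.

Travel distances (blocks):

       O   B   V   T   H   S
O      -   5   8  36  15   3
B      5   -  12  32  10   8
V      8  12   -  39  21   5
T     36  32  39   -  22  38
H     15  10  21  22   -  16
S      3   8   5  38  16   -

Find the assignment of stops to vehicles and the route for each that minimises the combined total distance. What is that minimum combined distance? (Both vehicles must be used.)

Check every non-empty split of the stops between the two vehicles; for each half take its own optimal tour:
  {B} + {V, T, H, S}: 10 + 84 = 94
  {V} + {B, T, H, S}: 16 + 78 = 94
  {B, V} + {T, H, S}: 25 + 77 = 102
  {T} + {B, V, H, S}: 72 + 44 = 116
  {B, T} + {V, H, S}: 73 + 44 = 117
  {V, T} + {B, H, S}: 83 + 34 = 117
  … (15 splits in total)
  {B, T, H} + {V, S}: 73 + 16 = 89  ← best
Best: vehicle 1 O → B → H → T → O = 73; vehicle 2 O → V → S → O = 16; combined 89.

Minimum combined distance: 89 blocks.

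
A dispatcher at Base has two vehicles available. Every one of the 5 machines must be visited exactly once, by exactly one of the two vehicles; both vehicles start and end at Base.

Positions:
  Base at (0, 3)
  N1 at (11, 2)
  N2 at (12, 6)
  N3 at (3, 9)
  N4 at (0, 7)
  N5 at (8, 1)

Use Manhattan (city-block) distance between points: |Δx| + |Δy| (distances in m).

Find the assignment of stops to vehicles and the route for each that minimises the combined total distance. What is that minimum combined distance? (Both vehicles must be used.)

Minimum combined distance: 48 m.

Try each way of splitting the stops between the two vehicles (each non-empty) and, for each split, find the best tour for each vehicle:
  {N1} + {N2, N3, N4, N5}: 24 + 40 = 64
  {N2} + {N1, N3, N4, N5}: 30 + 38 = 68
  {N1, N2} + {N3, N4, N5}: 32 + 32 = 64
  {N3} + {N1, N2, N4, N5}: 18 + 36 = 54
  {N1, N3} + {N2, N4, N5}: 36 + 36 = 72
  {N2, N3} + {N1, N4, N5}: 36 + 34 = 70
  … (15 splits in total)
  {N4} + {N1, N2, N3, N5}: 8 + 40 = 48  ← best
Best: vehicle 1 Base → N4 → Base = 8; vehicle 2 Base → N3 → N2 → N1 → N5 → Base = 40; combined 48.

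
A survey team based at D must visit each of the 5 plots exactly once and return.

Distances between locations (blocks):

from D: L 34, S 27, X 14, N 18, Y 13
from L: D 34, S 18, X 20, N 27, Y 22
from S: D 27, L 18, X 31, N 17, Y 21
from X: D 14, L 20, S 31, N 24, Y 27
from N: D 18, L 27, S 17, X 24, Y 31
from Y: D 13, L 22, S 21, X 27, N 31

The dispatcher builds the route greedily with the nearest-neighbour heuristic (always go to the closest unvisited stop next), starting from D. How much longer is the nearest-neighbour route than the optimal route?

The nearest-neighbour route is 21 blocks longer than optimal.

D: Y=13, X=14, N=18, S=27, L=34 ⇒ Y
Y: S=21, L=22, X=27, N=31 ⇒ S
S: N=17, L=18, X=31 ⇒ N
N: X=24, L=27 ⇒ X
X: L=20 ⇒ L
NN route D → Y → S → N → X → L → D costs 129.
Optimal: D → X → N → S → L → Y → D costs 108 (by enumerating all 60 distinct tours).
Excess = 129 − 108 = 21.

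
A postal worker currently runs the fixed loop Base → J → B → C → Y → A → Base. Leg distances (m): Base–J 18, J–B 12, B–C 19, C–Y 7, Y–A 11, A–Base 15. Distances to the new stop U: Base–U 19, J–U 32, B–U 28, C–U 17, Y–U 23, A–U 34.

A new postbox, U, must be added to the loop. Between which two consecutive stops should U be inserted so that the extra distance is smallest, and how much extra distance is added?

Adding 26 m by placing U on the B–C leg.

Insertion cost between consecutive stops i–j is d(i,U) + d(U,j) − d(i,j):
  between Base and J: 19 + 32 − 18 = 33
  between J and B: 32 + 28 − 12 = 48
  between B and C: 28 + 17 − 19 = 26
  between C and Y: 17 + 23 − 7 = 33
  between Y and A: 23 + 34 − 11 = 46
  between A and Base: 34 + 19 − 15 = 38
Cheapest insertion is between B and C, adding 26.
New total = 82 + 26 = 108.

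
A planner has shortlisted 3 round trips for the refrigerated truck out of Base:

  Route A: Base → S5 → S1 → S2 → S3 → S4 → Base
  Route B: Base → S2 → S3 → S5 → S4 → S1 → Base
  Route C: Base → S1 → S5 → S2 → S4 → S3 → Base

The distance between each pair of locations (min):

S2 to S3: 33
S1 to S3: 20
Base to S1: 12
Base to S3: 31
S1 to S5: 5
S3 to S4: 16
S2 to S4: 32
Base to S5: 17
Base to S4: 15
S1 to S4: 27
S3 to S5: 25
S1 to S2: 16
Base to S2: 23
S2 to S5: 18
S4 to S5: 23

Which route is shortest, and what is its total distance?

Shortest is Route A, total 102 min.

Route A: 17 + 5 + 16 + 33 + 16 + 15 = 102
Route B: 23 + 33 + 25 + 23 + 27 + 12 = 143
Route C: 12 + 5 + 18 + 32 + 16 + 31 = 114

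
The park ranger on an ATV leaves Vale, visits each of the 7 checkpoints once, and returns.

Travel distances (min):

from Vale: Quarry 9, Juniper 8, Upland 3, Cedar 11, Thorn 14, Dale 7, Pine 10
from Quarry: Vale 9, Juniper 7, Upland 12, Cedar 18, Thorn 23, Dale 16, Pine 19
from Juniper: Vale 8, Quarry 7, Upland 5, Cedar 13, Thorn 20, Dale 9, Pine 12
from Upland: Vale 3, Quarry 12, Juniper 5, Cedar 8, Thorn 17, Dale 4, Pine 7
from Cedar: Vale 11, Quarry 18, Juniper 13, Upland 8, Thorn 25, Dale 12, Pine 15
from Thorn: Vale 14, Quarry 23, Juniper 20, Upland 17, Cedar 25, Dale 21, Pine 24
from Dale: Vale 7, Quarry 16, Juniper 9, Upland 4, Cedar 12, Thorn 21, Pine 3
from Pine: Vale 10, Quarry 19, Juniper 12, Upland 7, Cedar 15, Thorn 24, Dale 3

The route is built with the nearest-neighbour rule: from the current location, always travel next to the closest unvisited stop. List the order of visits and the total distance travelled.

Vale → [Upland:3 / Dale:7 / Juniper:8 / Quarry:9 / Pine:10 / Cedar:11 / Thorn:14] → Upland (3)
Upland → [Dale:4 / Juniper:5 / Pine:7 / Cedar:8 / Quarry:12 / Thorn:17] → Dale (4)
Dale → [Pine:3 / Juniper:9 / Cedar:12 / Quarry:16 / Thorn:21] → Pine (3)
Pine → [Juniper:12 / Cedar:15 / Quarry:19 / Thorn:24] → Juniper (12)
Juniper → [Quarry:7 / Cedar:13 / Thorn:20] → Quarry (7)
Quarry → [Cedar:18 / Thorn:23] → Cedar (18)
Cedar → [Thorn:25] → Thorn (25)
Return Thorn→Vale: 14.
Total = 3 + 4 + 3 + 12 + 7 + 18 + 25 + 14 = 86.

86 min along Vale → Upland → Dale → Pine → Juniper → Quarry → Cedar → Thorn → Vale.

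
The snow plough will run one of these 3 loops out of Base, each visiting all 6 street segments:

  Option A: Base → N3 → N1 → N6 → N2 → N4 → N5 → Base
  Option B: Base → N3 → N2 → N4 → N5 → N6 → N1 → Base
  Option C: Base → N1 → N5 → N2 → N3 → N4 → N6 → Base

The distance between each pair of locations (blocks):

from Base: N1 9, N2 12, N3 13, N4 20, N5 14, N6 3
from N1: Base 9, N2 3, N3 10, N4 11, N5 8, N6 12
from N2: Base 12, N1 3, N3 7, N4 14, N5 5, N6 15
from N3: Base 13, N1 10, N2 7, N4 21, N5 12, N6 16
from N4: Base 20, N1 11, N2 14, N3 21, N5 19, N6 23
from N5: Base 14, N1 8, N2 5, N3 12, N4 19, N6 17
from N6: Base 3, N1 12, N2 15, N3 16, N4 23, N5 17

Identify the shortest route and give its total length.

76 blocks — Option C is the shortest.

Option A: 13 + 10 + 12 + 15 + 14 + 19 + 14 = 97
Option B: 13 + 7 + 14 + 19 + 17 + 12 + 9 = 91
Option C: 9 + 8 + 5 + 7 + 21 + 23 + 3 = 76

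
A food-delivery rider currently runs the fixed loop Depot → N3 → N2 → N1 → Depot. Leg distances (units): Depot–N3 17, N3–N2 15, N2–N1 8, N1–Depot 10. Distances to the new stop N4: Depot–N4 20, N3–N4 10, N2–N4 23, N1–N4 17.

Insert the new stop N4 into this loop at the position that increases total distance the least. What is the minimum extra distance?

Minimum extra distance: 13, inserting N4 between Depot and N3.

Insertion cost between consecutive stops i–j is d(i,N4) + d(N4,j) − d(i,j):
  between Depot and N3: 20 + 10 − 17 = 13
  between N3 and N2: 10 + 23 − 15 = 18
  between N2 and N1: 23 + 17 − 8 = 32
  between N1 and Depot: 17 + 20 − 10 = 27
Cheapest insertion is between Depot and N3, adding 13.
New total = 50 + 13 = 63.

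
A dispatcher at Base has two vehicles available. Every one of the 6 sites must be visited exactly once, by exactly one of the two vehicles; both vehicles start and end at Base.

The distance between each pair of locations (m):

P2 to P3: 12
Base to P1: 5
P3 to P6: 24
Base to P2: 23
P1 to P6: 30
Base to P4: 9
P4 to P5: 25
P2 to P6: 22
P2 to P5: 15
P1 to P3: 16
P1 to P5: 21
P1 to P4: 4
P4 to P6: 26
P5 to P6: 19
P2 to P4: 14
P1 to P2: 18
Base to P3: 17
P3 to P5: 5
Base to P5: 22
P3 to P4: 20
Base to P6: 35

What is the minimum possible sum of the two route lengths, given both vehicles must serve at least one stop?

Minimum combined distance: 96 m.

There are 2^5 − 1 = 31 ways to divide the 6 stops into two non-empty groups. For each, the best each vehicle can do is its own shortest tour through its group:
  {P1} + {P2, P3, P4, P5, P6}: 10 + 86 = 96
  {P2} + {P1, P3, P4, P5, P6}: 46 + 76 = 122
  {P1, P2} + {P3, P4, P5, P6}: 46 + 76 = 122
  {P3} + {P1, P2, P4, P5, P6}: 34 + 86 = 120
  {P1, P3} + {P2, P4, P5, P6}: 38 + 86 = 124
  {P2, P3} + {P1, P4, P5, P6}: 52 + 76 = 128
  … (31 splits in total)
Best: vehicle 1 Base → P1 → Base = 10; vehicle 2 Base → P3 → P5 → P6 → P2 → P4 → Base = 86; combined 96.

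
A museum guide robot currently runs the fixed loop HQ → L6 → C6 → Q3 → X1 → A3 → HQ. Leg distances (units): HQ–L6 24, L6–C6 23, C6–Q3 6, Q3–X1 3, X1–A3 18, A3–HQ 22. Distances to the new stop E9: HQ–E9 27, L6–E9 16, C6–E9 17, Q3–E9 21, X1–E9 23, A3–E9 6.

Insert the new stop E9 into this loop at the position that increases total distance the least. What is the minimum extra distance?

Insertion cost between consecutive stops i–j is d(i,E9) + d(E9,j) − d(i,j):
  between HQ and L6: 27 + 16 − 24 = 19
  between L6 and C6: 16 + 17 − 23 = 10
  between C6 and Q3: 17 + 21 − 6 = 32
  between Q3 and X1: 21 + 23 − 3 = 41
  between X1 and A3: 23 + 6 − 18 = 11
  between A3 and HQ: 6 + 27 − 22 = 11
Cheapest insertion is between L6 and C6, adding 10.
New total = 96 + 10 = 106.

Minimum extra distance: 10, inserting E9 between L6 and C6.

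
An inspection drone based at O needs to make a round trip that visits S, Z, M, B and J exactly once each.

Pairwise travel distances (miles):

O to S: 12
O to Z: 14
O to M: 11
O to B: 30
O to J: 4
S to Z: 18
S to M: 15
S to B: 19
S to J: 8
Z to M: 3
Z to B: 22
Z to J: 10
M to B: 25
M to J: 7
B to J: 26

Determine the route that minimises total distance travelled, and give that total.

O-S-Z-M-B-J-O: 12+18+3+25+26+4 = 88
O-S-Z-M-J-B-O: 12+18+3+7+26+30 = 96
O-S-Z-B-M-J-O: 12+18+22+25+7+4 = 88
O-S-Z-B-J-M-O: 12+18+22+26+7+11 = 96
O-S-Z-J-M-B-O: 12+18+10+7+25+30 = 102
O-S-Z-J-B-M-O: 12+18+10+26+25+11 = 102
O-S-M-Z-B-J-O: 12+15+3+22+26+4 = 82
O-S-M-Z-J-B-O: 12+15+3+10+26+30 = 96
O-S-M-B-Z-J-O: 12+15+25+22+10+4 = 88
O-S-M-B-J-Z-O: 12+15+25+26+10+14 = 102
O-S-M-J-Z-B-O: 12+15+7+10+22+30 = 96
O-S-M-J-B-Z-O: 12+15+7+26+22+14 = 96
O-S-B-Z-M-J-O: 12+19+22+3+7+4 = 67
O-S-B-Z-J-M-O: 12+19+22+10+7+11 = 81
… (46 more)
The minimum is 67.
One optimal route: O → S → B → Z → M → J → O (or its reverse).

Minimum total distance: 67 miles.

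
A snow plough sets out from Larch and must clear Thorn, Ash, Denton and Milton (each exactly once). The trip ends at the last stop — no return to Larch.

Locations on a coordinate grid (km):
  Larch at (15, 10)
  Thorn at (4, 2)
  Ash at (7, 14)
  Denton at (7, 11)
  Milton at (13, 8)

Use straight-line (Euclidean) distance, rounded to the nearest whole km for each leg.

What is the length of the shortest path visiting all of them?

23 km — the minimum one-way total.

There are 4! = 24 possible orderings.
Larch→Thorn→Ash→Denton→Milton: 14+12+3+7 = 36
Larch→Thorn→Ash→Milton→Denton: 14+12+8+7 = 41
Larch→Thorn→Denton→Ash→Milton: 14+9+3+8 = 34
Larch→Thorn→Denton→Milton→Ash: 14+9+7+8 = 38
Larch→Thorn→Milton→Ash→Denton: 14+11+8+3 = 36
Larch→Thorn→Milton→Denton→Ash: 14+11+7+3 = 35
Larch→Ash→Thorn→Denton→Milton: 9+12+9+7 = 37
Larch→Ash→Thorn→Milton→Denton: 9+12+11+7 = 39
Larch→Ash→Denton→Thorn→Milton: 9+3+9+11 = 32
Larch→Ash→Denton→Milton→Thorn: 9+3+7+11 = 30
Larch→Ash→Milton→Thorn→Denton: 9+8+11+9 = 37
Larch→Ash→Milton→Denton→Thorn: 9+8+7+9 = 33
Larch→Denton→Thorn→Ash→Milton: 8+9+12+8 = 37
Larch→Denton→Thorn→Milton→Ash: 8+9+11+8 = 36
… (10 more)
Larch→Milton→Ash→Denton→Thorn: 3+8+3+9 = 23  ← best
The minimum is 23.
One shortest path: Larch → Milton → Ash → Denton → Thorn.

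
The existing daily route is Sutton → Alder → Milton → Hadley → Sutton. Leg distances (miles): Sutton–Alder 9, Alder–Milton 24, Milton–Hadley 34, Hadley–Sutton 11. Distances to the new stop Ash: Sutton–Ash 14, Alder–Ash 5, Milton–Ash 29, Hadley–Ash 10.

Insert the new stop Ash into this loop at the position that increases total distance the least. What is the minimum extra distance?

Insertion cost between consecutive stops i–j is d(i,Ash) + d(Ash,j) − d(i,j):
  between Sutton and Alder: 14 + 5 − 9 = 10
  between Alder and Milton: 5 + 29 − 24 = 10
  between Milton and Hadley: 29 + 10 − 34 = 5
  between Hadley and Sutton: 10 + 14 − 11 = 13
Cheapest insertion is between Milton and Hadley, adding 5.
New total = 78 + 5 = 83.

+5 miles — insert Ash between Milton and Hadley.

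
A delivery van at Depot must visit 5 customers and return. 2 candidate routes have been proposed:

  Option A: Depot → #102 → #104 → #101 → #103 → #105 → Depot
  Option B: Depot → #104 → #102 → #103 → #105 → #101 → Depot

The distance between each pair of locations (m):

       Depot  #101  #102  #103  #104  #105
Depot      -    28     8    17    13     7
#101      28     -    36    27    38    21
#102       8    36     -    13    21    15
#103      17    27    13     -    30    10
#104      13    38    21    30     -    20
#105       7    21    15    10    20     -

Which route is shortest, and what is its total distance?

Shortest is Option B, total 106 m.

Option A: 8 + 21 + 38 + 27 + 10 + 7 = 111
Option B: 13 + 21 + 13 + 10 + 21 + 28 = 106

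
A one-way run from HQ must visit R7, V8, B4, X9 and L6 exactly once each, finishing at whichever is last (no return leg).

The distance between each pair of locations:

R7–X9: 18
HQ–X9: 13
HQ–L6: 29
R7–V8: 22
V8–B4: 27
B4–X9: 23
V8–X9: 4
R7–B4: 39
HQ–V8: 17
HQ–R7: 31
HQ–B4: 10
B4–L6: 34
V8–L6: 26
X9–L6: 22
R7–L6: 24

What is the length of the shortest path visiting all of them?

There are 5! = 120 possible orderings.
HQ - R7 - V8 - B4 - X9 - L6: 31+22+27+23+22 = 125
HQ - R7 - V8 - B4 - L6 - X9: 31+22+27+34+22 = 136
HQ - R7 - V8 - X9 - B4 - L6: 31+22+4+23+34 = 114
HQ - R7 - V8 - X9 - L6 - B4: 31+22+4+22+34 = 113
HQ - R7 - V8 - L6 - B4 - X9: 31+22+26+34+23 = 136
HQ - R7 - V8 - L6 - X9 - B4: 31+22+26+22+23 = 124
HQ - R7 - B4 - V8 - X9 - L6: 31+39+27+4+22 = 123
HQ - R7 - B4 - V8 - L6 - X9: 31+39+27+26+22 = 145
HQ - R7 - B4 - X9 - V8 - L6: 31+39+23+4+26 = 123
HQ - R7 - B4 - X9 - L6 - V8: 31+39+23+22+26 = 141
HQ - R7 - B4 - L6 - V8 - X9: 31+39+34+26+4 = 134
HQ - R7 - B4 - L6 - X9 - V8: 31+39+34+22+4 = 130
HQ - R7 - X9 - V8 - B4 - L6: 31+18+4+27+34 = 114
HQ - R7 - X9 - V8 - L6 - B4: 31+18+4+26+34 = 113
… (106 more)
HQ - B4 - V8 - X9 - R7 - L6: 10+27+4+18+24 = 83  ← best
The minimum is 83.
One shortest path: HQ → B4 → V8 → X9 → R7 → L6.

Minimum one-way distance = 83.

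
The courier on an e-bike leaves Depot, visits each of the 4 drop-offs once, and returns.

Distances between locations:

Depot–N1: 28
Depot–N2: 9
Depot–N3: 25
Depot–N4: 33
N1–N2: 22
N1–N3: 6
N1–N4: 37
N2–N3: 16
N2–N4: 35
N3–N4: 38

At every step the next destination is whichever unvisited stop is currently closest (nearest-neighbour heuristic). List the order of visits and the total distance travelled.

Depot → [N2:9 / N3:25 / N1:28 / N4:33] → N2 (9)
N2 → [N3:16 / N1:22 / N4:35] → N3 (16)
N3 → [N1:6 / N4:38] → N1 (6)
N1 → [N4:37] → N4 (37)
Return N4→Depot: 33.
Total = 9 + 16 + 6 + 37 + 33 = 101.

Total distance 101 via the nearest-neighbour route Depot → N2 → N3 → N1 → N4 → Depot.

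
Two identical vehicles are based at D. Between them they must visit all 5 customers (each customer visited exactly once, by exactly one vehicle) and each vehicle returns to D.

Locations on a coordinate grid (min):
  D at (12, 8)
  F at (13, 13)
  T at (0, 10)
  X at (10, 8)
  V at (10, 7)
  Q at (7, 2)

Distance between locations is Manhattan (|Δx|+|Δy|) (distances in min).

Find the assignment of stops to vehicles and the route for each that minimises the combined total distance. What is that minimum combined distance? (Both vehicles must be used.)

52 min — the smallest possible combined total.

Try each way of splitting the stops between the two vehicles (each non-empty) and, for each split, find the best tour for each vehicle:
  {F} + {T, X, V, Q}: 12 + 40 = 52
  {T} + {F, X, V, Q}: 28 + 34 = 62
  {F, T} + {X, V, Q}: 36 + 22 = 58
  {X} + {F, T, V, Q}: 4 + 48 = 52
  {F, X} + {T, V, Q}: 16 + 40 = 56
  {T, X} + {F, V, Q}: 28 + 34 = 62
  … (15 splits in total)
Best: vehicle 1 D → F → D = 12; vehicle 2 D → T → Q → V → X → D = 40; combined 52.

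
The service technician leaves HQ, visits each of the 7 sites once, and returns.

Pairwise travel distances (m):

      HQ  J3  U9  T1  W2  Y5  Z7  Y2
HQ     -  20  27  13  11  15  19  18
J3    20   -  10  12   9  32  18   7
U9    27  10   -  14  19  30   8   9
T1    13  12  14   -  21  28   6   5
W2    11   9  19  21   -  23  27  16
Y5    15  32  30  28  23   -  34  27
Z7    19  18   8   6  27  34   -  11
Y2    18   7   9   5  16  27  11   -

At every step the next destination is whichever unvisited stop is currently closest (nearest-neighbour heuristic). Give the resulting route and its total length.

Total distance 91 m via the nearest-neighbour route HQ → W2 → J3 → Y2 → T1 → Z7 → U9 → Y5 → HQ.

From HQ: distances to unvisited — W2=11, T1=13, Y5=15, Y2=18, Z7=19, J3=20, U9=27. Nearest is W2 (11).
From W2: distances to unvisited — J3=9, Y2=16, U9=19, T1=21, Y5=23, Z7=27. Nearest is J3 (9).
From J3: distances to unvisited — Y2=7, U9=10, T1=12, Z7=18, Y5=32. Nearest is Y2 (7).
From Y2: distances to unvisited — T1=5, U9=9, Z7=11, Y5=27. Nearest is T1 (5).
From T1: distances to unvisited — Z7=6, U9=14, Y5=28. Nearest is Z7 (6).
From Z7: distances to unvisited — U9=8, Y5=34. Nearest is U9 (8).
From U9: distances to unvisited — Y5=30. Nearest is Y5 (30).
Return Y5→HQ: 15.
Total = 11 + 9 + 7 + 5 + 6 + 8 + 30 + 15 = 91.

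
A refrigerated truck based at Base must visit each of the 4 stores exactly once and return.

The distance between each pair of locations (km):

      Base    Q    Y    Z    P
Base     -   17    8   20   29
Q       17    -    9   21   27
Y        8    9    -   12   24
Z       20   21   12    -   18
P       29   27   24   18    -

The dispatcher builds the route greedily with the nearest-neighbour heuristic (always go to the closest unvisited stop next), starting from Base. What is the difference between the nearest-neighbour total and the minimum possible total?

Excess over optimum: 3 km.

Base: Y=8, Q=17, Z=20, P=29 ⇒ Y
Y: Q=9, Z=12, P=24 ⇒ Q
Q: Z=21, P=27 ⇒ Z
Z: P=18 ⇒ P
NN route Base → Y → Q → Z → P → Base costs 85.
Optimal: Base → Q → P → Z → Y → Base costs 82 (by enumerating all 12 distinct tours).
Excess = 85 − 82 = 3.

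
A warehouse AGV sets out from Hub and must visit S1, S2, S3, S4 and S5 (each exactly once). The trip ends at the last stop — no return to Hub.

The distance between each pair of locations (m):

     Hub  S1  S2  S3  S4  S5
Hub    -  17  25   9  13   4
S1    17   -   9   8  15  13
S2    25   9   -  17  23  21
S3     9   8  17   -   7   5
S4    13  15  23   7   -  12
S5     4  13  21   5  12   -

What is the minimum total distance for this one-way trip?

Minimum one-way distance = 40 m.

There are 5! = 120 possible orderings.
Hub → S1 → S2 → S3 → S4 → S5: 17+9+17+7+12 = 62
Hub → S1 → S2 → S3 → S5 → S4: 17+9+17+5+12 = 60
Hub → S1 → S2 → S4 → S3 → S5: 17+9+23+7+5 = 61
Hub → S1 → S2 → S4 → S5 → S3: 17+9+23+12+5 = 66
Hub → S1 → S2 → S5 → S3 → S4: 17+9+21+5+7 = 59
Hub → S1 → S2 → S5 → S4 → S3: 17+9+21+12+7 = 66
Hub → S1 → S3 → S2 → S4 → S5: 17+8+17+23+12 = 77
Hub → S1 → S3 → S2 → S5 → S4: 17+8+17+21+12 = 75
Hub → S1 → S3 → S4 → S2 → S5: 17+8+7+23+21 = 76
Hub → S1 → S3 → S4 → S5 → S2: 17+8+7+12+21 = 65
Hub → S1 → S3 → S5 → S2 → S4: 17+8+5+21+23 = 74
Hub → S1 → S3 → S5 → S4 → S2: 17+8+5+12+23 = 65
Hub → S1 → S4 → S2 → S3 → S5: 17+15+23+17+5 = 77
Hub → S1 → S4 → S2 → S5 → S3: 17+15+23+21+5 = 81
… (106 more)
Hub → S5 → S3 → S4 → S1 → S2: 4+5+7+15+9 = 40  ← best
The minimum is 40.
One shortest path: Hub → S5 → S3 → S4 → S1 → S2.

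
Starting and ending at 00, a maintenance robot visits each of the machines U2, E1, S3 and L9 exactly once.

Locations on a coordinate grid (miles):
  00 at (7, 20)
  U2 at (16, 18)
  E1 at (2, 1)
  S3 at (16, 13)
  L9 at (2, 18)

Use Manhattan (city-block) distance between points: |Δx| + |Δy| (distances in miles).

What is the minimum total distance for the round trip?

With 4 stops there are 4!/2 = 12 distinct round trips (a route and its reverse cost the same).
00 - U2 - E1 - S3 - L9 - 00: 11+31+26+19+7 = 94
00 - U2 - E1 - L9 - S3 - 00: 11+31+17+19+16 = 94
00 - U2 - S3 - E1 - L9 - 00: 11+5+26+17+7 = 66
00 - U2 - S3 - L9 - E1 - 00: 11+5+19+17+24 = 76
00 - U2 - L9 - E1 - S3 - 00: 11+14+17+26+16 = 84
00 - U2 - L9 - S3 - E1 - 00: 11+14+19+26+24 = 94
00 - E1 - U2 - S3 - L9 - 00: 24+31+5+19+7 = 86
00 - E1 - U2 - L9 - S3 - 00: 24+31+14+19+16 = 104
00 - E1 - S3 - U2 - L9 - 00: 24+26+5+14+7 = 76
00 - E1 - L9 - U2 - S3 - 00: 24+17+14+5+16 = 76
00 - S3 - U2 - E1 - L9 - 00: 16+5+31+17+7 = 76
00 - S3 - E1 - U2 - L9 - 00: 16+26+31+14+7 = 94
The minimum is 66.
One optimal route: 00 → U2 → S3 → E1 → L9 → 00 (or its reverse).

Minimum total distance: 66 miles.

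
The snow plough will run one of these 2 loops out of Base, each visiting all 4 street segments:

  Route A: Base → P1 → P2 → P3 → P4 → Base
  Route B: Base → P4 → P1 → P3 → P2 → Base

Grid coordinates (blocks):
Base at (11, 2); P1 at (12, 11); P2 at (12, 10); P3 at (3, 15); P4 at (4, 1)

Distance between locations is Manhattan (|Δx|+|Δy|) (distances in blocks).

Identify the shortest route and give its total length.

Route A: 10 + 1 + 14 + 15 + 8 = 48
Route B: 8 + 18 + 13 + 14 + 9 = 62

Shortest is Route A, total 48 blocks.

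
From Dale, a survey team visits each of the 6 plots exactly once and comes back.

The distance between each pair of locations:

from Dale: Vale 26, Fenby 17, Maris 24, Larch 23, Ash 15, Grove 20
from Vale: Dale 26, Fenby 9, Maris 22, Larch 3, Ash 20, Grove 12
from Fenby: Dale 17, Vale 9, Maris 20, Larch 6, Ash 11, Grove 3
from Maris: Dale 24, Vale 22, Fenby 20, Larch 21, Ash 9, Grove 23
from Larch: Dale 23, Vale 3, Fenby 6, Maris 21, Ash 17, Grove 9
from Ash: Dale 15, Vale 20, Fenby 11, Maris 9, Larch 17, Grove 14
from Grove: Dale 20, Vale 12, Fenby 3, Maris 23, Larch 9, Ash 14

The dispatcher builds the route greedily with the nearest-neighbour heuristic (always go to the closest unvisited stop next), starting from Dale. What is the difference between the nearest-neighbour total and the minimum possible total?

Dale: Ash=15, Fenby=17, Grove=20, Larch=23, Maris=24, Vale=26 ⇒ Ash
Ash: Maris=9, Fenby=11, Grove=14, Larch=17, Vale=20 ⇒ Maris
Maris: Fenby=20, Larch=21, Vale=22, Grove=23 ⇒ Fenby
Fenby: Grove=3, Larch=6, Vale=9 ⇒ Grove
Grove: Larch=9, Vale=12 ⇒ Larch
Larch: Vale=3 ⇒ Vale
NN route Dale → Ash → Maris → Fenby → Grove → Larch → Vale → Dale costs 85.
Optimal: Dale → Fenby → Grove → Larch → Vale → Maris → Ash → Dale costs 78 (by enumerating all 360 distinct tours).
Excess = 85 − 78 = 7.

The nearest-neighbour route is 7 longer than optimal.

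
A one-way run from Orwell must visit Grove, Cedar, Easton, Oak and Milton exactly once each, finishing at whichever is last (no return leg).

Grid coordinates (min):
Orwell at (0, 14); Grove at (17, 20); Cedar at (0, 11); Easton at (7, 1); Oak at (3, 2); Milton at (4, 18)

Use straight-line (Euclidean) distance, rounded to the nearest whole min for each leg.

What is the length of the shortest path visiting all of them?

There are 5! = 120 possible orderings.
Orwell - Grove - Cedar - Easton - Oak - Milton: 18+19+12+4+16 = 69
Orwell - Grove - Cedar - Easton - Milton - Oak: 18+19+12+17+16 = 82
Orwell - Grove - Cedar - Oak - Easton - Milton: 18+19+9+4+17 = 67
Orwell - Grove - Cedar - Oak - Milton - Easton: 18+19+9+16+17 = 79
Orwell - Grove - Cedar - Milton - Easton - Oak: 18+19+8+17+4 = 66
Orwell - Grove - Cedar - Milton - Oak - Easton: 18+19+8+16+4 = 65
Orwell - Grove - Easton - Cedar - Oak - Milton: 18+21+12+9+16 = 76
Orwell - Grove - Easton - Cedar - Milton - Oak: 18+21+12+8+16 = 75
Orwell - Grove - Easton - Oak - Cedar - Milton: 18+21+4+9+8 = 60
Orwell - Grove - Easton - Oak - Milton - Cedar: 18+21+4+16+8 = 67
Orwell - Grove - Easton - Milton - Cedar - Oak: 18+21+17+8+9 = 73
Orwell - Grove - Easton - Milton - Oak - Cedar: 18+21+17+16+9 = 81
Orwell - Grove - Oak - Cedar - Easton - Milton: 18+23+9+12+17 = 79
Orwell - Grove - Oak - Cedar - Milton - Easton: 18+23+9+8+17 = 75
… (106 more)
Orwell - Cedar - Oak - Easton - Milton - Grove: 3+9+4+17+13 = 46  ← best
The minimum is 46.
One shortest path: Orwell → Cedar → Oak → Easton → Milton → Grove.

Shortest open route: 46 min.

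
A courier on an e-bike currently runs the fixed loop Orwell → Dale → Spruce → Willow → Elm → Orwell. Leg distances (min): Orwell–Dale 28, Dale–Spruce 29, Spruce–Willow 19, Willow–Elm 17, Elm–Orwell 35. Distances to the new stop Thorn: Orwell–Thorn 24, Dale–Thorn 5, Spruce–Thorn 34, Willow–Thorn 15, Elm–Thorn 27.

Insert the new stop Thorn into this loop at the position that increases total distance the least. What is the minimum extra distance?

Adding 1 min by placing Thorn on the Orwell–Dale leg.

Insertion cost between consecutive stops i–j is d(i,Thorn) + d(Thorn,j) − d(i,j):
  between Orwell and Dale: 24 + 5 − 28 = 1
  between Dale and Spruce: 5 + 34 − 29 = 10
  between Spruce and Willow: 34 + 15 − 19 = 30
  between Willow and Elm: 15 + 27 − 17 = 25
  between Elm and Orwell: 27 + 24 − 35 = 16
Cheapest insertion is between Orwell and Dale, adding 1.
New total = 128 + 1 = 129.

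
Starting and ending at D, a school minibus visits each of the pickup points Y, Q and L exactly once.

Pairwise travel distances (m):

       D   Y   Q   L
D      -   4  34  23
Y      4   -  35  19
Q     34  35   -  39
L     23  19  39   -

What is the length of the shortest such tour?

With 3 stops there are 3!/2 = 3 distinct round trips (a route and its reverse cost the same).
D - Y - Q - L - D: 4+35+39+23 = 101
D - Y - L - Q - D: 4+19+39+34 = 96
D - Q - Y - L - D: 34+35+19+23 = 111
The minimum is 96.
One optimal route: D → Y → L → Q → D (or its reverse).

Shortest round trip = 96 m.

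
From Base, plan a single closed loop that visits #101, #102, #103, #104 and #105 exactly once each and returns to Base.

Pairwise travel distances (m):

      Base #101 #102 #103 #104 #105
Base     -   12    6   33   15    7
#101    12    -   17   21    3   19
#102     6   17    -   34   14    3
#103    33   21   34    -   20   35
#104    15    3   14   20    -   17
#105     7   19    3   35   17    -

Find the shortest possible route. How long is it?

Shortest round trip = 77 m.

Base→#101→#102→#103→#104→#105→Base: 12+17+34+20+17+7 = 107
Base→#101→#102→#103→#105→#104→Base: 12+17+34+35+17+15 = 130
Base→#101→#102→#104→#103→#105→Base: 12+17+14+20+35+7 = 105
Base→#101→#102→#104→#105→#103→Base: 12+17+14+17+35+33 = 128
Base→#101→#102→#105→#103→#104→Base: 12+17+3+35+20+15 = 102
Base→#101→#102→#105→#104→#103→Base: 12+17+3+17+20+33 = 102
Base→#101→#103→#102→#104→#105→Base: 12+21+34+14+17+7 = 105
Base→#101→#103→#102→#105→#104→Base: 12+21+34+3+17+15 = 102
Base→#101→#103→#104→#102→#105→Base: 12+21+20+14+3+7 = 77
Base→#101→#103→#104→#105→#102→Base: 12+21+20+17+3+6 = 79
Base→#101→#103→#105→#102→#104→Base: 12+21+35+3+14+15 = 100
Base→#101→#103→#105→#104→#102→Base: 12+21+35+17+14+6 = 105
Base→#101→#104→#102→#103→#105→Base: 12+3+14+34+35+7 = 105
Base→#101→#104→#102→#105→#103→Base: 12+3+14+3+35+33 = 100
… (46 more)
The minimum is 77.
One optimal route: Base → #101 → #103 → #104 → #102 → #105 → Base (or its reverse).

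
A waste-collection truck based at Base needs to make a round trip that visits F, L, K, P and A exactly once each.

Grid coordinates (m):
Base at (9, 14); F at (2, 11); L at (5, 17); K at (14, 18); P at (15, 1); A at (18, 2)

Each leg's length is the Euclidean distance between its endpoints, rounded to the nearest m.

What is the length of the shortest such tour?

Shortest round trip = 53 m.

There are 60 distinct closed tours to check (reversals are equivalent).
Base→F→L→K→P→A→Base: 8+7+9+17+3+15 = 59
Base→F→L→K→A→P→Base: 8+7+9+16+3+14 = 57
Base→F→L→P→K→A→Base: 8+7+19+17+16+15 = 82
Base→F→L→P→A→K→Base: 8+7+19+3+16+6 = 59
Base→F→L→A→K→P→Base: 8+7+20+16+17+14 = 82
Base→F→L→A→P→K→Base: 8+7+20+3+17+6 = 61
Base→F→K→L→P→A→Base: 8+14+9+19+3+15 = 68
Base→F→K→L→A→P→Base: 8+14+9+20+3+14 = 68
Base→F→K→P→L→A→Base: 8+14+17+19+20+15 = 93
Base→F→K→P→A→L→Base: 8+14+17+3+20+5 = 67
Base→F→K→A→L→P→Base: 8+14+16+20+19+14 = 91
Base→F→K→A→P→L→Base: 8+14+16+3+19+5 = 65
Base→F→P→L→K→A→Base: 8+16+19+9+16+15 = 83
Base→F→P→L→A→K→Base: 8+16+19+20+16+6 = 85
… (46 more)
Base→L→F→P→A→K→Base: 5+7+16+3+16+6 = 53  ← best
The minimum is 53.
One optimal route: Base → L → F → P → A → K → Base (or its reverse).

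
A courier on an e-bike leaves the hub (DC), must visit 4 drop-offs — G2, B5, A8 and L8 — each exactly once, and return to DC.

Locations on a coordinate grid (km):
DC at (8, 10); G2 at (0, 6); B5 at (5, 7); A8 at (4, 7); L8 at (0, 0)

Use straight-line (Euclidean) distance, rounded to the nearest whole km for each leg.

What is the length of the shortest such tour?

28 km — the shortest possible round trip.

With 4 stops there are 4!/2 = 12 distinct round trips (a route and its reverse cost the same).
DC - G2 - B5 - A8 - L8 - DC: 9+5+1+8+13 = 36
DC - G2 - B5 - L8 - A8 - DC: 9+5+9+8+5 = 36
DC - G2 - A8 - B5 - L8 - DC: 9+4+1+9+13 = 36
DC - G2 - A8 - L8 - B5 - DC: 9+4+8+9+4 = 34
DC - G2 - L8 - B5 - A8 - DC: 9+6+9+1+5 = 30
DC - G2 - L8 - A8 - B5 - DC: 9+6+8+1+4 = 28
DC - B5 - G2 - A8 - L8 - DC: 4+5+4+8+13 = 34
DC - B5 - G2 - L8 - A8 - DC: 4+5+6+8+5 = 28
DC - B5 - A8 - G2 - L8 - DC: 4+1+4+6+13 = 28
DC - B5 - L8 - G2 - A8 - DC: 4+9+6+4+5 = 28
DC - A8 - G2 - B5 - L8 - DC: 5+4+5+9+13 = 36
DC - A8 - B5 - G2 - L8 - DC: 5+1+5+6+13 = 30
The minimum is 28.
One optimal route: DC → G2 → L8 → A8 → B5 → DC (or its reverse).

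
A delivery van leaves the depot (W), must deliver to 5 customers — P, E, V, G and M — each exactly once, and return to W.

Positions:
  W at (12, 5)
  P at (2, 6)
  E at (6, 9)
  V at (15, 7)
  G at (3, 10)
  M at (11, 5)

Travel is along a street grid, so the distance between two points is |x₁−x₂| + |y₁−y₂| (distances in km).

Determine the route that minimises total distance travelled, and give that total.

Shortest round trip = 36 km.

W → P → E → V → G → M → W: 11+7+11+15+13+1 = 58
W → P → E → V → M → G → W: 11+7+11+6+13+14 = 62
W → P → E → G → V → M → W: 11+7+4+15+6+1 = 44
W → P → E → G → M → V → W: 11+7+4+13+6+5 = 46
W → P → E → M → V → G → W: 11+7+9+6+15+14 = 62
W → P → E → M → G → V → W: 11+7+9+13+15+5 = 60
W → P → V → E → G → M → W: 11+14+11+4+13+1 = 54
W → P → V → E → M → G → W: 11+14+11+9+13+14 = 72
W → P → V → G → E → M → W: 11+14+15+4+9+1 = 54
W → P → V → G → M → E → W: 11+14+15+13+9+10 = 72
W → P → V → M → E → G → W: 11+14+6+9+4+14 = 58
W → P → V → M → G → E → W: 11+14+6+13+4+10 = 58
W → P → G → E → V → M → W: 11+5+4+11+6+1 = 38
W → P → G → E → M → V → W: 11+5+4+9+6+5 = 40
… (46 more)
W → V → E → G → P → M → W: 5+11+4+5+10+1 = 36  ← best
The minimum is 36.
One optimal route: W → V → E → G → P → M → W (or its reverse).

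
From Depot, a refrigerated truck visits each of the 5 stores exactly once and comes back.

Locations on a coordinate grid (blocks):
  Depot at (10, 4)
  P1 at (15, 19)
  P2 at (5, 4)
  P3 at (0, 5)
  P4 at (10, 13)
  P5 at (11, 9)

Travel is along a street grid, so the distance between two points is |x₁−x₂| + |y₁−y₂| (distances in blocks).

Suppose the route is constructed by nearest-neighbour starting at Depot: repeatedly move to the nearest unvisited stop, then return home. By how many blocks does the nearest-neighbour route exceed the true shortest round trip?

2 blocks longer than the optimal tour.

From Depot: P2=5, P5=6, P4=9, P3=11, P1=20 → choose P2 (5).
From P2: P3=6, P5=11, P4=14, P1=25 → choose P3 (6).
From P3: P5=15, P4=18, P1=29 → choose P5 (15).
From P5: P4=5, P1=14 → choose P4 (5).
From P4: P1=11 → choose P1 (11).
NN route Depot → P2 → P3 → P5 → P4 → P1 → Depot costs 62.
Optimal: Depot → P2 → P3 → P4 → P1 → P5 → Depot costs 60 (by enumerating all 60 distinct tours).
Excess = 62 − 60 = 2.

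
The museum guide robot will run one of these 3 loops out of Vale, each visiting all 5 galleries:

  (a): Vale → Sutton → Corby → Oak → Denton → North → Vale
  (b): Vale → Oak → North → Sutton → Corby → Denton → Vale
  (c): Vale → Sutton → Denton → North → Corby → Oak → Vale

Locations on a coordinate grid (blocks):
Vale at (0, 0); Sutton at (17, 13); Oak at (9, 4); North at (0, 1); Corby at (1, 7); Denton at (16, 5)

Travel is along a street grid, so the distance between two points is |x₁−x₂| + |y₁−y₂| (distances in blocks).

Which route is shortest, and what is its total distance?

(a): 30 + 22 + 11 + 8 + 20 + 1 = 92
(b): 13 + 12 + 29 + 22 + 17 + 21 = 114
(c): 30 + 9 + 20 + 7 + 11 + 13 = 90

90 blocks — (c) is the shortest.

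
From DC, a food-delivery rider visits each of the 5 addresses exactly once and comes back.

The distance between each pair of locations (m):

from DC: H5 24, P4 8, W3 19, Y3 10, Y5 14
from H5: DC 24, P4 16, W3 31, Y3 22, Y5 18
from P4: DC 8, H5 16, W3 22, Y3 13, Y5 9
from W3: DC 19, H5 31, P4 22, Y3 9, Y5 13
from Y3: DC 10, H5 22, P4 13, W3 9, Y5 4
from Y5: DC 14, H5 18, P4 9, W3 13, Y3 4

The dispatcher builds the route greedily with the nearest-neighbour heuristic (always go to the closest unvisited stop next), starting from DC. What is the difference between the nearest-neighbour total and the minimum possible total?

Excess over optimum: 11 m.

DC: P4=8, Y3=10, Y5=14, W3=19, H5=24 ⇒ P4
P4: Y5=9, Y3=13, H5=16, W3=22 ⇒ Y5
Y5: Y3=4, W3=13, H5=18 ⇒ Y3
Y3: W3=9, H5=22 ⇒ W3
W3: H5=31 ⇒ H5
NN route DC → P4 → Y5 → Y3 → W3 → H5 → DC costs 85.
Optimal: DC → P4 → H5 → Y5 → W3 → Y3 → DC costs 74 (by enumerating all 60 distinct tours).
Excess = 85 − 74 = 11.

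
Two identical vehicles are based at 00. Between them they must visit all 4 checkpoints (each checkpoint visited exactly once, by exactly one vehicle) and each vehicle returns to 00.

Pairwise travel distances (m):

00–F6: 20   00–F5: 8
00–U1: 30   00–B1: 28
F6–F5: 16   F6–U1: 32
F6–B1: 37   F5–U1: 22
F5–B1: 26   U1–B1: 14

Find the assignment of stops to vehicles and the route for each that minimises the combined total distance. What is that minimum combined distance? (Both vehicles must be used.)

110 m — the smallest possible combined total.

There are 2^3 − 1 = 7 ways to divide the 4 stops into two non-empty groups. For each, the best each vehicle can do is its own shortest tour through its group:
  {F6} + {F5, U1, B1}: 40 + 72 = 112
  {F5} + {F6, U1, B1}: 16 + 94 = 110
  {F6, F5} + {U1, B1}: 44 + 72 = 116
  {U1} + {F6, F5, B1}: 60 + 89 = 149
  {F6, U1} + {F5, B1}: 82 + 62 = 144
  {F5, U1} + {F6, B1}: 60 + 85 = 145
  … (7 splits in total)
Best: vehicle 1 00 → F5 → 00 = 16; vehicle 2 00 → F6 → U1 → B1 → 00 = 94; combined 110.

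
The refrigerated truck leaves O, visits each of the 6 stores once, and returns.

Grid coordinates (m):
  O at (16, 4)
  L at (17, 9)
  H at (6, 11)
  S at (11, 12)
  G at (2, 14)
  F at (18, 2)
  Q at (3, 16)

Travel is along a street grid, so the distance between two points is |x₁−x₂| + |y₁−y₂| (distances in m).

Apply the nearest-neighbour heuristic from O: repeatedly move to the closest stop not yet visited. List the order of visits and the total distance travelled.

At O the remaining stops are F 4, L 6, S 13, H 17, G 24, Q 25; go to F.
At F the remaining stops are L 8, S 17, H 21, G 28, Q 29; go to L.
At L the remaining stops are S 9, H 13, G 20, Q 21; go to S.
At S the remaining stops are H 6, G 11, Q 12; go to H.
At H the remaining stops are G 7, Q 8; go to G.
At G the remaining stops are Q 3; go to Q.
Return Q→O: 25.
Total = 4 + 8 + 9 + 6 + 7 + 3 + 25 = 62.

Nearest-neighbour total = 62 m; route O → F → L → S → H → G → Q → O.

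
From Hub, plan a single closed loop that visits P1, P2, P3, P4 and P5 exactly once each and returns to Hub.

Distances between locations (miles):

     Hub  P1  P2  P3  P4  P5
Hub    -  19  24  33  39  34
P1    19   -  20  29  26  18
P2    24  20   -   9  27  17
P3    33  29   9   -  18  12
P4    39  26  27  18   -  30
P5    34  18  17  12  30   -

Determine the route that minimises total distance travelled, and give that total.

There are 60 distinct closed tours to check (reversals are equivalent).
Hub → P1 → P2 → P3 → P4 → P5 → Hub: 19+20+9+18+30+34 = 130
Hub → P1 → P2 → P3 → P5 → P4 → Hub: 19+20+9+12+30+39 = 129
Hub → P1 → P2 → P4 → P3 → P5 → Hub: 19+20+27+18+12+34 = 130
Hub → P1 → P2 → P4 → P5 → P3 → Hub: 19+20+27+30+12+33 = 141
Hub → P1 → P2 → P5 → P3 → P4 → Hub: 19+20+17+12+18+39 = 125
Hub → P1 → P2 → P5 → P4 → P3 → Hub: 19+20+17+30+18+33 = 137
Hub → P1 → P3 → P2 → P4 → P5 → Hub: 19+29+9+27+30+34 = 148
Hub → P1 → P3 → P2 → P5 → P4 → Hub: 19+29+9+17+30+39 = 143
Hub → P1 → P3 → P4 → P2 → P5 → Hub: 19+29+18+27+17+34 = 144
Hub → P1 → P3 → P4 → P5 → P2 → Hub: 19+29+18+30+17+24 = 137
Hub → P1 → P3 → P5 → P2 → P4 → Hub: 19+29+12+17+27+39 = 143
Hub → P1 → P3 → P5 → P4 → P2 → Hub: 19+29+12+30+27+24 = 141
Hub → P1 → P4 → P2 → P3 → P5 → Hub: 19+26+27+9+12+34 = 127
Hub → P1 → P4 → P2 → P5 → P3 → Hub: 19+26+27+17+12+33 = 134
… (46 more)
Hub → P1 → P4 → P3 → P5 → P2 → Hub: 19+26+18+12+17+24 = 116  ← best
The minimum is 116.
One optimal route: Hub → P1 → P4 → P3 → P5 → P2 → Hub (or its reverse).

Shortest round trip = 116 miles.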